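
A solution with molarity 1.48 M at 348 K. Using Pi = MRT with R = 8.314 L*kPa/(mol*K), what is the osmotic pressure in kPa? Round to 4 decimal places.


Osmotic pressure (van't Hoff): Pi = M*R*T.
RT = 8.314 * 348 = 2893.272
Pi = 1.48 * 2893.272
Pi = 4282.04256 kPa, rounded to 4 dp:

4282.0426 kPa


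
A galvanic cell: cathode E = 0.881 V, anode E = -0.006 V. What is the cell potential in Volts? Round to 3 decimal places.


Standard cell potential: E_cell = E_cathode - E_anode.
E_cell = 0.881 - (-0.006)
E_cell = 0.887 V, rounded to 3 dp:

0.887 V


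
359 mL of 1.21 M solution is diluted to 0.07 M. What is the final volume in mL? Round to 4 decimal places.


Dilution: M1*V1 = M2*V2, solve for V2.
V2 = M1*V1 / M2
V2 = 1.21 * 359 / 0.07
V2 = 434.39 / 0.07
V2 = 6205.57142857 mL, rounded to 4 dp:

6205.5714 mL


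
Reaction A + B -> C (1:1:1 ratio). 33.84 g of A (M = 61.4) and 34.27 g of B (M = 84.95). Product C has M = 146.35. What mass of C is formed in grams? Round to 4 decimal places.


Find moles of each reactant; the smaller value is the limiting reagent in a 1:1:1 reaction, so moles_C equals moles of the limiter.
n_A = mass_A / M_A = 33.84 / 61.4 = 0.55114 mol
n_B = mass_B / M_B = 34.27 / 84.95 = 0.403414 mol
Limiting reagent: B (smaller), n_limiting = 0.403414 mol
mass_C = n_limiting * M_C = 0.403414 * 146.35
mass_C = 59.0396389 g, rounded to 4 dp:

59.0396 g


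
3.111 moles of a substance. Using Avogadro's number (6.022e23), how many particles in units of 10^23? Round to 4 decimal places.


N = n * NA, then divide by 1e23 for the requested units.
N / 1e23 = n * 6.022
N / 1e23 = 3.111 * 6.022
N / 1e23 = 18.734442, rounded to 4 dp:

18.7344


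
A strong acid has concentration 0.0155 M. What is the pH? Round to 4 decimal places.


A strong acid dissociates completely, so [H+] equals the given concentration.
pH = -log10([H+]) = -log10(0.0155)
pH = 1.8096683, rounded to 4 dp:

1.8097


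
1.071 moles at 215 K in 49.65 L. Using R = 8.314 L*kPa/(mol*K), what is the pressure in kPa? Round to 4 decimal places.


PV = nRT, solve for P = nRT / V.
nRT = 1.071 * 8.314 * 215 = 1914.4232
P = 1914.4232 / 49.65
P = 38.55837261 kPa, rounded to 4 dp:

38.5584 kPa


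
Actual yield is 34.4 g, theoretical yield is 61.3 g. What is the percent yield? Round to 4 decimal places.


% yield = 100 * actual / theoretical
% yield = 100 * 34.4 / 61.3
% yield = 56.11745514 %, rounded to 4 dp:

56.1175 %


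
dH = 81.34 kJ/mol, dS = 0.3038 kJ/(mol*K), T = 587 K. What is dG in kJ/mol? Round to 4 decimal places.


Gibbs: dG = dH - T*dS (consistent units, dS already in kJ/(mol*K)).
T*dS = 587 * 0.3038 = 178.3306
dG = 81.34 - (178.3306)
dG = -96.9906 kJ/mol, rounded to 4 dp:

-96.9906 kJ/mol


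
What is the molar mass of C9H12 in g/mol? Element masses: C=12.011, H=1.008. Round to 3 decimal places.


M = sum(count * atomic_mass) over atoms.
M = 9*12.011 + 12*1.008
M = 108.099 + 12.096
M = 120.195 g/mol, rounded to 3 dp:

120.195 g/mol


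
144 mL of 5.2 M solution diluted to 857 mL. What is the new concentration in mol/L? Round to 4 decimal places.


Dilution: M1*V1 = M2*V2, solve for M2.
M2 = M1*V1 / V2
M2 = 5.2 * 144 / 857
M2 = 748.8 / 857
M2 = 0.87374562 mol/L, rounded to 4 dp:

0.8737 mol/L


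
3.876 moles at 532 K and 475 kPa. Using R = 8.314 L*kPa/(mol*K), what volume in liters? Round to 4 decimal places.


PV = nRT, solve for V = nRT / P.
nRT = 3.876 * 8.314 * 532 = 17143.734
V = 17143.734 / 475
V = 36.09207158 L, rounded to 4 dp:

36.0921 L


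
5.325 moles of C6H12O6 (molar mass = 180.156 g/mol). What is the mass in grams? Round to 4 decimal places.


mass = n * M
mass = 5.325 * 180.156
mass = 959.3307 g, rounded to 4 dp:

959.3307 g


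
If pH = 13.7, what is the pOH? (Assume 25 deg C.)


At 25 deg C, pH + pOH = 14.
pOH = 14 - pH = 14 - 13.7
pOH = 0.3:

0.30


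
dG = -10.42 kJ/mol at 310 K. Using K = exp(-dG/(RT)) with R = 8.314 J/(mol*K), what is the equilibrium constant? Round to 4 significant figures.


dG is in kJ/mol; multiply by 1000 to match R in J/(mol*K).
RT = 8.314 * 310 = 2577.34 J/mol
exponent = -dG*1000 / (RT) = -(-10.42*1000) / 2577.34 = 4.04292798
K = exp(4.04292798)
K = 56.992973, rounded to 4 significant figures:

56.99


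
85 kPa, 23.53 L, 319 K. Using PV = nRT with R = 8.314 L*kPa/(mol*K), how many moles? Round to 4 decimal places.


PV = nRT, solve for n = PV / (RT).
PV = 85 * 23.53 = 2000.05
RT = 8.314 * 319 = 2652.166
n = 2000.05 / 2652.166
n = 0.75411946 mol, rounded to 4 dp:

0.7541 mol


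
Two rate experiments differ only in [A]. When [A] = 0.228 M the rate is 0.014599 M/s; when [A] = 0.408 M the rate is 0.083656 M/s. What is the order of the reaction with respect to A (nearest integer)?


Rate is proportional to [A]^n, so rate2/rate1 = ([A]2/[A]1)^n. Take logs to solve for n.
rate2/rate1 = 0.083656 / 0.014599 = 5.7303
[A]2/[A]1 = 0.408 / 0.228 = 1.7895
n = ln(5.7303) / ln(1.7895) = 3.0
Nearest integer order:

3


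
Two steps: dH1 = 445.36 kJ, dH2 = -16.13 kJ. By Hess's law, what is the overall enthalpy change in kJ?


Hess's law: enthalpy is a state function, so add the step enthalpies.
dH_total = dH1 + dH2 = 445.36 + (-16.13)
dH_total = 429.23 kJ:

429.23 kJ


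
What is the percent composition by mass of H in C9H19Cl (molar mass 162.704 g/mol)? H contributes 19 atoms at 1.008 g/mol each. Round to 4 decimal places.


pct = 100 * (n_elem * M_elem) / M_total
mass_contribution = 19 * 1.008 = 19.152 g/mol
pct = 100 * 19.152 / 162.704
pct = 11.77106893 %, rounded to 4 dp:

11.7711 %


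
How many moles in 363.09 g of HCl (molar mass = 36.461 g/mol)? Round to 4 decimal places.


n = mass / M
n = 363.09 / 36.461
n = 9.95831162 mol, rounded to 4 dp:

9.9583 mol


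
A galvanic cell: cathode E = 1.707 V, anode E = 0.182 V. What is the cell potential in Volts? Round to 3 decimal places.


Standard cell potential: E_cell = E_cathode - E_anode.
E_cell = 1.707 - (0.182)
E_cell = 1.525 V, rounded to 3 dp:

1.525 V


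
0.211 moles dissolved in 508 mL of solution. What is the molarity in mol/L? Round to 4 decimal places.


Convert volume to liters: V_L = V_mL / 1000.
V_L = 508 / 1000 = 0.508 L
M = n / V_L = 0.211 / 0.508
M = 0.41535433 mol/L, rounded to 4 dp:

0.4154 mol/L


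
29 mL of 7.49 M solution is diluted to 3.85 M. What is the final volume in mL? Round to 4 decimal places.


Dilution: M1*V1 = M2*V2, solve for V2.
V2 = M1*V1 / M2
V2 = 7.49 * 29 / 3.85
V2 = 217.21 / 3.85
V2 = 56.41818182 mL, rounded to 4 dp:

56.4182 mL


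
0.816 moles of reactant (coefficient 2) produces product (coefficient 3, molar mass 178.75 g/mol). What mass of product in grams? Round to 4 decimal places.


Use the coefficient ratio to convert reactant moles to product moles, then multiply by the product's molar mass.
moles_P = moles_R * (coeff_P / coeff_R) = 0.816 * (3/2) = 1.224
mass_P = moles_P * M_P = 1.224 * 178.75
mass_P = 218.79 g, rounded to 4 dp:

218.7900 g


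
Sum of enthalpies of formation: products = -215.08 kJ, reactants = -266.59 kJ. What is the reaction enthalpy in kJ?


dH_rxn = sum(dH_f products) - sum(dH_f reactants)
dH_rxn = -215.08 - (-266.59)
dH_rxn = 51.51 kJ:

51.51 kJ


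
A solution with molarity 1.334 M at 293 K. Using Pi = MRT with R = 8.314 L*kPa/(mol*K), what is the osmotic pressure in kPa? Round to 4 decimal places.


Osmotic pressure (van't Hoff): Pi = M*R*T.
RT = 8.314 * 293 = 2436.002
Pi = 1.334 * 2436.002
Pi = 3249.626668 kPa, rounded to 4 dp:

3249.6267 kPa


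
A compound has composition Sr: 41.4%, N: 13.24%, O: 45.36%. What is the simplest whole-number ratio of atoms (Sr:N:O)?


Assume 100 g of compound, divide each mass% by atomic mass to get moles, then normalize by the smallest to get a raw atom ratio.
Moles per 100 g: Sr: 41.4/87.62 = 0.4725, N: 13.24/14.007 = 0.9452, O: 45.36/15.999 = 2.8352
Raw ratio (divide by min = 0.4725): Sr: 1.0, N: 2.001, O: 6.0
Multiply by 1 to clear fractions: Sr: 1.0 ~= 1, N: 2.001 ~= 2, O: 6.0 ~= 6
Reduce by GCD to get the simplest whole-number ratio:

1:2:6


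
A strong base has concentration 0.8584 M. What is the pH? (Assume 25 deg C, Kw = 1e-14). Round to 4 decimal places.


A strong base dissociates completely, so [OH-] equals the given concentration.
pOH = -log10([OH-]) = -log10(0.8584) = 0.06631
pH = 14 - pOH = 14 - 0.06631
pH = 13.93369, rounded to 4 dp:

13.9337


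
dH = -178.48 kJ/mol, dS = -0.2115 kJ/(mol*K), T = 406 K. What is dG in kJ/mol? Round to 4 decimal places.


Gibbs: dG = dH - T*dS (consistent units, dS already in kJ/(mol*K)).
T*dS = 406 * -0.2115 = -85.869
dG = -178.48 - (-85.869)
dG = -92.611 kJ/mol, rounded to 4 dp:

-92.6110 kJ/mol


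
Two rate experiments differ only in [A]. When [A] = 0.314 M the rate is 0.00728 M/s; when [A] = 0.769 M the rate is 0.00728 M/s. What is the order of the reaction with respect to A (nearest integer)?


Rate is proportional to [A]^n, so rate2/rate1 = ([A]2/[A]1)^n. Take logs to solve for n.
rate2/rate1 = 0.00728 / 0.00728 = 1.0
[A]2/[A]1 = 0.769 / 0.314 = 2.449
n = ln(1.0) / ln(2.449) = 0.0
Nearest integer order:

0


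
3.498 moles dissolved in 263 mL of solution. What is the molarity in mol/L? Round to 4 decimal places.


Convert volume to liters: V_L = V_mL / 1000.
V_L = 263 / 1000 = 0.263 L
M = n / V_L = 3.498 / 0.263
M = 13.30038023 mol/L, rounded to 4 dp:

13.3004 mol/L


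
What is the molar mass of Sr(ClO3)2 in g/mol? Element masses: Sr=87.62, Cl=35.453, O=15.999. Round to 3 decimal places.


M = sum(count * atomic_mass) over atoms.
M = 1*87.62 + 2*35.453 + 6*15.999
M = 87.62 + 70.906 + 95.994
M = 254.52 g/mol, rounded to 3 dp:

254.520 g/mol


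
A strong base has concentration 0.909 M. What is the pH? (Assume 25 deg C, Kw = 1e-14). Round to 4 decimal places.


A strong base dissociates completely, so [OH-] equals the given concentration.
pOH = -log10([OH-]) = -log10(0.909) = 0.041436
pH = 14 - pOH = 14 - 0.041436
pH = 13.958564, rounded to 4 dp:

13.9586


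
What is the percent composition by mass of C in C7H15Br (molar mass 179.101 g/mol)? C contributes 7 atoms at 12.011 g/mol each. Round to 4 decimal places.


pct = 100 * (n_elem * M_elem) / M_total
mass_contribution = 7 * 12.011 = 84.077 g/mol
pct = 100 * 84.077 / 179.101
pct = 46.94390316 %, rounded to 4 dp:

46.9439 %


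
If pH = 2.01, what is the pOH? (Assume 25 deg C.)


At 25 deg C, pH + pOH = 14.
pOH = 14 - pH = 14 - 2.01
pOH = 11.99:

11.99


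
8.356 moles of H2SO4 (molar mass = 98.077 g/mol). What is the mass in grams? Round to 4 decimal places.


mass = n * M
mass = 8.356 * 98.077
mass = 819.531412 g, rounded to 4 dp:

819.5314 g


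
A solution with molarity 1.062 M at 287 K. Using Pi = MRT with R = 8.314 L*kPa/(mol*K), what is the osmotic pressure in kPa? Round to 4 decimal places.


Osmotic pressure (van't Hoff): Pi = M*R*T.
RT = 8.314 * 287 = 2386.118
Pi = 1.062 * 2386.118
Pi = 2534.057316 kPa, rounded to 4 dp:

2534.0573 kPa


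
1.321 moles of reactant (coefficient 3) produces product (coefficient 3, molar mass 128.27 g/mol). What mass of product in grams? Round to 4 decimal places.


Use the coefficient ratio to convert reactant moles to product moles, then multiply by the product's molar mass.
moles_P = moles_R * (coeff_P / coeff_R) = 1.321 * (3/3) = 1.321
mass_P = moles_P * M_P = 1.321 * 128.27
mass_P = 169.44467 g, rounded to 4 dp:

169.4447 g


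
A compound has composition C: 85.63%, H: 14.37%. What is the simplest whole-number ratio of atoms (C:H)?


Assume 100 g of compound, divide each mass% by atomic mass to get moles, then normalize by the smallest to get a raw atom ratio.
Moles per 100 g: C: 85.63/12.011 = 7.1293, H: 14.37/1.008 = 14.256
Raw ratio (divide by min = 7.1293): C: 1.0, H: 2.0
Multiply by 1 to clear fractions: C: 1.0 ~= 1, H: 2.0 ~= 2
Reduce by GCD to get the simplest whole-number ratio:

1:2


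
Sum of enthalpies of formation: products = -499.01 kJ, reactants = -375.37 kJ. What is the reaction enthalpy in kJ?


dH_rxn = sum(dH_f products) - sum(dH_f reactants)
dH_rxn = -499.01 - (-375.37)
dH_rxn = -123.64 kJ:

-123.64 kJ


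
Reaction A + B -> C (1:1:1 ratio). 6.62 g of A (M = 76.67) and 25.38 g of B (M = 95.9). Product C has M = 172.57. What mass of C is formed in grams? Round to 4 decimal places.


Find moles of each reactant; the smaller value is the limiting reagent in a 1:1:1 reaction, so moles_C equals moles of the limiter.
n_A = mass_A / M_A = 6.62 / 76.67 = 0.086344 mol
n_B = mass_B / M_B = 25.38 / 95.9 = 0.264651 mol
Limiting reagent: A (smaller), n_limiting = 0.086344 mol
mass_C = n_limiting * M_C = 0.086344 * 172.57
mass_C = 14.90038408 g, rounded to 4 dp:

14.9004 g


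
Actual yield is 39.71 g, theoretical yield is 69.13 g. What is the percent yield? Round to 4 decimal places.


% yield = 100 * actual / theoretical
% yield = 100 * 39.71 / 69.13
% yield = 57.44249964 %, rounded to 4 dp:

57.4425 %


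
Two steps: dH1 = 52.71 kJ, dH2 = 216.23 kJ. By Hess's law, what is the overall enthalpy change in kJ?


Hess's law: enthalpy is a state function, so add the step enthalpies.
dH_total = dH1 + dH2 = 52.71 + (216.23)
dH_total = 268.94 kJ:

268.94 kJ


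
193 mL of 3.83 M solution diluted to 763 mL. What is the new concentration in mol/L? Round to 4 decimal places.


Dilution: M1*V1 = M2*V2, solve for M2.
M2 = M1*V1 / V2
M2 = 3.83 * 193 / 763
M2 = 739.19 / 763
M2 = 0.96879423 mol/L, rounded to 4 dp:

0.9688 mol/L


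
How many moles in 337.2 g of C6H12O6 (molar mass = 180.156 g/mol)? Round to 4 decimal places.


n = mass / M
n = 337.2 / 180.156
n = 1.87171118 mol, rounded to 4 dp:

1.8717 mol


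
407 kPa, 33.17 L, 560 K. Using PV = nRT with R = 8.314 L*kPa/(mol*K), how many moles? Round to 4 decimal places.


PV = nRT, solve for n = PV / (RT).
PV = 407 * 33.17 = 13500.19
RT = 8.314 * 560 = 4655.84
n = 13500.19 / 4655.84
n = 2.89962499 mol, rounded to 4 dp:

2.8996 mol


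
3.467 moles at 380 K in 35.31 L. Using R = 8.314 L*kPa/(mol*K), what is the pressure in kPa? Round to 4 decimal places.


PV = nRT, solve for P = nRT / V.
nRT = 3.467 * 8.314 * 380 = 10953.3624
P = 10953.3624 / 35.31
P = 310.20567545 kPa, rounded to 4 dp:

310.2057 kPa


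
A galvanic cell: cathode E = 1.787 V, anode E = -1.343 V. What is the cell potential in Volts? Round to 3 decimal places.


Standard cell potential: E_cell = E_cathode - E_anode.
E_cell = 1.787 - (-1.343)
E_cell = 3.13 V, rounded to 3 dp:

3.130 V


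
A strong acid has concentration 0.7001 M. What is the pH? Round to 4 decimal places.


A strong acid dissociates completely, so [H+] equals the given concentration.
pH = -log10([H+]) = -log10(0.7001)
pH = 0.15483992, rounded to 4 dp:

0.1548


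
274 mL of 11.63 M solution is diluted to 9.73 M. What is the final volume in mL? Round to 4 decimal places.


Dilution: M1*V1 = M2*V2, solve for V2.
V2 = M1*V1 / M2
V2 = 11.63 * 274 / 9.73
V2 = 3186.62 / 9.73
V2 = 327.50462487 mL, rounded to 4 dp:

327.5046 mL


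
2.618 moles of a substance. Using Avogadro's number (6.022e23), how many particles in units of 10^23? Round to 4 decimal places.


N = n * NA, then divide by 1e23 for the requested units.
N / 1e23 = n * 6.022
N / 1e23 = 2.618 * 6.022
N / 1e23 = 15.765596, rounded to 4 dp:

15.7656


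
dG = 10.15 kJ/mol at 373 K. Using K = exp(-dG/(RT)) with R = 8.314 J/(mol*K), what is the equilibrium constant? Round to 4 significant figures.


dG is in kJ/mol; multiply by 1000 to match R in J/(mol*K).
RT = 8.314 * 373 = 3101.122 J/mol
exponent = -dG*1000 / (RT) = -(10.15*1000) / 3101.122 = -3.27300893
K = exp(-3.27300893)
K = 0.03789224, rounded to 4 significant figures:

0.03789


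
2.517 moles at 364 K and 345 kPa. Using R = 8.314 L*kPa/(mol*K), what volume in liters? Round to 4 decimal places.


PV = nRT, solve for V = nRT / P.
nRT = 2.517 * 8.314 * 364 = 7617.187
V = 7617.187 / 345
V = 22.0788029 L, rounded to 4 dp:

22.0788 L


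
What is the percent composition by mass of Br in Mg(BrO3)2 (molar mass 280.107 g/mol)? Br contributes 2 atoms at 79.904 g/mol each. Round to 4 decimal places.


pct = 100 * (n_elem * M_elem) / M_total
mass_contribution = 2 * 79.904 = 159.808 g/mol
pct = 100 * 159.808 / 280.107
pct = 57.05248352 %, rounded to 4 dp:

57.0525 %


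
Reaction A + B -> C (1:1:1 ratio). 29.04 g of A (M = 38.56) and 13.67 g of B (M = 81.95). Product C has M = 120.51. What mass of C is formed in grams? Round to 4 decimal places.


Find moles of each reactant; the smaller value is the limiting reagent in a 1:1:1 reaction, so moles_C equals moles of the limiter.
n_A = mass_A / M_A = 29.04 / 38.56 = 0.753112 mol
n_B = mass_B / M_B = 13.67 / 81.95 = 0.166809 mol
Limiting reagent: B (smaller), n_limiting = 0.166809 mol
mass_C = n_limiting * M_C = 0.166809 * 120.51
mass_C = 20.10215259 g, rounded to 4 dp:

20.1022 g


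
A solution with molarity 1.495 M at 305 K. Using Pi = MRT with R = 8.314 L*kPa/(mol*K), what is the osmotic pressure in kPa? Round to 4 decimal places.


Osmotic pressure (van't Hoff): Pi = M*R*T.
RT = 8.314 * 305 = 2535.77
Pi = 1.495 * 2535.77
Pi = 3790.97615 kPa, rounded to 4 dp:

3790.9762 kPa


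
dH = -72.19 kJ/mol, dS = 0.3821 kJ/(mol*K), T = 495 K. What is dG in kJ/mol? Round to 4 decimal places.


Gibbs: dG = dH - T*dS (consistent units, dS already in kJ/(mol*K)).
T*dS = 495 * 0.3821 = 189.1395
dG = -72.19 - (189.1395)
dG = -261.3295 kJ/mol, rounded to 4 dp:

-261.3295 kJ/mol


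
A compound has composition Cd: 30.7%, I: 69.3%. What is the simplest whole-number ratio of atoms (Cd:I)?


Assume 100 g of compound, divide each mass% by atomic mass to get moles, then normalize by the smallest to get a raw atom ratio.
Moles per 100 g: Cd: 30.7/112.414 = 0.2731, I: 69.3/126.904 = 0.5461
Raw ratio (divide by min = 0.2731): Cd: 1.0, I: 2.0
Multiply by 1 to clear fractions: Cd: 1.0 ~= 1, I: 2.0 ~= 2
Reduce by GCD to get the simplest whole-number ratio:

1:2


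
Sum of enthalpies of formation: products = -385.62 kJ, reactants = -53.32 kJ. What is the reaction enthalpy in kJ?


dH_rxn = sum(dH_f products) - sum(dH_f reactants)
dH_rxn = -385.62 - (-53.32)
dH_rxn = -332.3 kJ:

-332.30 kJ


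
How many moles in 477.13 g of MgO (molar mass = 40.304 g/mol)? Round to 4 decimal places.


n = mass / M
n = 477.13 / 40.304
n = 11.83827908 mol, rounded to 4 dp:

11.8383 mol


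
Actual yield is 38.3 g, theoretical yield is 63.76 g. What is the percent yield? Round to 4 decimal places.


% yield = 100 * actual / theoretical
% yield = 100 * 38.3 / 63.76
% yield = 60.06900878 %, rounded to 4 dp:

60.0690 %


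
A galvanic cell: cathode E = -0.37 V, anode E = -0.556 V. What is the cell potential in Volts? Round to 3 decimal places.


Standard cell potential: E_cell = E_cathode - E_anode.
E_cell = -0.37 - (-0.556)
E_cell = 0.186 V, rounded to 3 dp:

0.186 V


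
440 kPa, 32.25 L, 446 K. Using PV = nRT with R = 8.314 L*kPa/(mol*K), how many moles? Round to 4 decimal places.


PV = nRT, solve for n = PV / (RT).
PV = 440 * 32.25 = 14190.0
RT = 8.314 * 446 = 3708.044
n = 14190.0 / 3708.044
n = 3.82681543 mol, rounded to 4 dp:

3.8268 mol


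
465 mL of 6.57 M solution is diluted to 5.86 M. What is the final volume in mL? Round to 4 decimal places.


Dilution: M1*V1 = M2*V2, solve for V2.
V2 = M1*V1 / M2
V2 = 6.57 * 465 / 5.86
V2 = 3055.05 / 5.86
V2 = 521.33959044 mL, rounded to 4 dp:

521.3396 mL


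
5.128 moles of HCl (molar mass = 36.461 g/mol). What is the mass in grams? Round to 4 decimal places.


mass = n * M
mass = 5.128 * 36.461
mass = 186.972008 g, rounded to 4 dp:

186.9720 g


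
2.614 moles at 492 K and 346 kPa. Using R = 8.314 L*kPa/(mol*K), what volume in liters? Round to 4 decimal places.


PV = nRT, solve for V = nRT / P.
nRT = 2.614 * 8.314 * 492 = 10692.5356
V = 10692.5356 / 346
V = 30.90328208 L, rounded to 4 dp:

30.9033 L


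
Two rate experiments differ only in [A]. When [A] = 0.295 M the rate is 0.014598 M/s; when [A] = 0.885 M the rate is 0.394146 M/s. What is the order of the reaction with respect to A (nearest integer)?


Rate is proportional to [A]^n, so rate2/rate1 = ([A]2/[A]1)^n. Take logs to solve for n.
rate2/rate1 = 0.394146 / 0.014598 = 27.0
[A]2/[A]1 = 0.885 / 0.295 = 3.0
n = ln(27.0) / ln(3.0) = 3.0
Nearest integer order:

3


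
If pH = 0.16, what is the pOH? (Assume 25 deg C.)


At 25 deg C, pH + pOH = 14.
pOH = 14 - pH = 14 - 0.16
pOH = 13.84:

13.84


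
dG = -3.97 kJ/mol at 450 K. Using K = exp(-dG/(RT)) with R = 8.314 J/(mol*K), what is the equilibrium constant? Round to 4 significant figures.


dG is in kJ/mol; multiply by 1000 to match R in J/(mol*K).
RT = 8.314 * 450 = 3741.3 J/mol
exponent = -dG*1000 / (RT) = -(-3.97*1000) / 3741.3 = 1.06112848
K = exp(1.06112848)
K = 2.88963, rounded to 4 significant figures:

2.890


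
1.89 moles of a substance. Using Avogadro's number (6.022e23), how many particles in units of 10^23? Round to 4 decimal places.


N = n * NA, then divide by 1e23 for the requested units.
N / 1e23 = n * 6.022
N / 1e23 = 1.89 * 6.022
N / 1e23 = 11.38158, rounded to 4 dp:

11.3816


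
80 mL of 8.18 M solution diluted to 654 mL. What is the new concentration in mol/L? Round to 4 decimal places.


Dilution: M1*V1 = M2*V2, solve for M2.
M2 = M1*V1 / V2
M2 = 8.18 * 80 / 654
M2 = 654.4 / 654
M2 = 1.00061162 mol/L, rounded to 4 dp:

1.0006 mol/L


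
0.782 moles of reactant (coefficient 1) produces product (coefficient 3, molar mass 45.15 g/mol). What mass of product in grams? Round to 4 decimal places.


Use the coefficient ratio to convert reactant moles to product moles, then multiply by the product's molar mass.
moles_P = moles_R * (coeff_P / coeff_R) = 0.782 * (3/1) = 2.346
mass_P = moles_P * M_P = 2.346 * 45.15
mass_P = 105.9219 g, rounded to 4 dp:

105.9219 g


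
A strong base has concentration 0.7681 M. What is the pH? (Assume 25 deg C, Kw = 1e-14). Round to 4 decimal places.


A strong base dissociates completely, so [OH-] equals the given concentration.
pOH = -log10([OH-]) = -log10(0.7681) = 0.114582
pH = 14 - pOH = 14 - 0.114582
pH = 13.885418, rounded to 4 dp:

13.8854


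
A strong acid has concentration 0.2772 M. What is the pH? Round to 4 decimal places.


A strong acid dissociates completely, so [H+] equals the given concentration.
pH = -log10([H+]) = -log10(0.2772)
pH = 0.55720677, rounded to 4 dp:

0.5572


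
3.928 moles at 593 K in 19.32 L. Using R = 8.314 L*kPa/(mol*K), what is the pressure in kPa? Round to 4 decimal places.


PV = nRT, solve for P = nRT / V.
nRT = 3.928 * 8.314 * 593 = 19365.8335
P = 19365.8335 / 19.32
P = 1002.37233437 kPa, rounded to 4 dp:

1002.3723 kPa


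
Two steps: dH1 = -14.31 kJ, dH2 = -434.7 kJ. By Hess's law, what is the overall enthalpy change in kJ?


Hess's law: enthalpy is a state function, so add the step enthalpies.
dH_total = dH1 + dH2 = -14.31 + (-434.7)
dH_total = -449.01 kJ:

-449.01 kJ


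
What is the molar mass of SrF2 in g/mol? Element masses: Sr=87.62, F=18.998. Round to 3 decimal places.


M = sum(count * atomic_mass) over atoms.
M = 1*87.62 + 2*18.998
M = 87.62 + 37.996
M = 125.616 g/mol, rounded to 3 dp:

125.616 g/mol


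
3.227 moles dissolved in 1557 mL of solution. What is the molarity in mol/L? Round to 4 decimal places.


Convert volume to liters: V_L = V_mL / 1000.
V_L = 1557 / 1000 = 1.557 L
M = n / V_L = 3.227 / 1.557
M = 2.07257547 mol/L, rounded to 4 dp:

2.0726 mol/L


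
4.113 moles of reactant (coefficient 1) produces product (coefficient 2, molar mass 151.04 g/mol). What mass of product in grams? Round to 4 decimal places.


Use the coefficient ratio to convert reactant moles to product moles, then multiply by the product's molar mass.
moles_P = moles_R * (coeff_P / coeff_R) = 4.113 * (2/1) = 8.226
mass_P = moles_P * M_P = 8.226 * 151.04
mass_P = 1242.45504 g, rounded to 4 dp:

1242.4550 g


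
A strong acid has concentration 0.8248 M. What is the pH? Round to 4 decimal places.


A strong acid dissociates completely, so [H+] equals the given concentration.
pH = -log10([H+]) = -log10(0.8248)
pH = 0.08365135, rounded to 4 dp:

0.0837


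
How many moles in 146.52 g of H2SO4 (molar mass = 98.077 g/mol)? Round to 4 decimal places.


n = mass / M
n = 146.52 / 98.077
n = 1.49392824 mol, rounded to 4 dp:

1.4939 mol


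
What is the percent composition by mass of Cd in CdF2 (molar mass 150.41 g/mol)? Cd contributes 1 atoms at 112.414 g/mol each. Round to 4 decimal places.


pct = 100 * (n_elem * M_elem) / M_total
mass_contribution = 1 * 112.414 = 112.414 g/mol
pct = 100 * 112.414 / 150.41
pct = 74.73838176 %, rounded to 4 dp:

74.7384 %


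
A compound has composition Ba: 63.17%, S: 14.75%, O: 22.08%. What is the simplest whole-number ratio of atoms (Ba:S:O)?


Assume 100 g of compound, divide each mass% by atomic mass to get moles, then normalize by the smallest to get a raw atom ratio.
Moles per 100 g: Ba: 63.17/137.327 = 0.46, S: 14.75/32.065 = 0.46, O: 22.08/15.999 = 1.3801
Raw ratio (divide by min = 0.46): Ba: 1.0, S: 1.0, O: 3.0
Multiply by 1 to clear fractions: Ba: 1.0 ~= 1, S: 1.0 ~= 1, O: 3.0 ~= 3
Reduce by GCD to get the simplest whole-number ratio:

1:1:3


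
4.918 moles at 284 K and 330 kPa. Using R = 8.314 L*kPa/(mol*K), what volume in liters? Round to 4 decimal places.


PV = nRT, solve for V = nRT / P.
nRT = 4.918 * 8.314 * 284 = 11612.2636
V = 11612.2636 / 330
V = 35.18867758 L, rounded to 4 dp:

35.1887 L


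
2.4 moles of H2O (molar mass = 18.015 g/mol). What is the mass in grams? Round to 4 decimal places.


mass = n * M
mass = 2.4 * 18.015
mass = 43.236 g, rounded to 4 dp:

43.2360 g


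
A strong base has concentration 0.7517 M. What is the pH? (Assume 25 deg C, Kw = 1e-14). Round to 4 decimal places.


A strong base dissociates completely, so [OH-] equals the given concentration.
pOH = -log10([OH-]) = -log10(0.7517) = 0.123955
pH = 14 - pOH = 14 - 0.123955
pH = 13.876045, rounded to 4 dp:

13.8760


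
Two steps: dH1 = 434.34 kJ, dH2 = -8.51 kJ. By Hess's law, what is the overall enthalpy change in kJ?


Hess's law: enthalpy is a state function, so add the step enthalpies.
dH_total = dH1 + dH2 = 434.34 + (-8.51)
dH_total = 425.83 kJ:

425.83 kJ


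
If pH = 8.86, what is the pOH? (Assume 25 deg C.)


At 25 deg C, pH + pOH = 14.
pOH = 14 - pH = 14 - 8.86
pOH = 5.14:

5.14


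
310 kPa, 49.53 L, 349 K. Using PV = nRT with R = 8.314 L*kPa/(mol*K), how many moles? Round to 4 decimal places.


PV = nRT, solve for n = PV / (RT).
PV = 310 * 49.53 = 15354.3
RT = 8.314 * 349 = 2901.586
n = 15354.3 / 2901.586
n = 5.2916922 mol, rounded to 4 dp:

5.2917 mol


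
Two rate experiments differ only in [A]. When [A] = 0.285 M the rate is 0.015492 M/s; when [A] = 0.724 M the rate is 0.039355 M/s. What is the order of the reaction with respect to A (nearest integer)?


Rate is proportional to [A]^n, so rate2/rate1 = ([A]2/[A]1)^n. Take logs to solve for n.
rate2/rate1 = 0.039355 / 0.015492 = 2.5403
[A]2/[A]1 = 0.724 / 0.285 = 2.5404
n = ln(2.5403) / ln(2.5404) = 1.0
Nearest integer order:

1


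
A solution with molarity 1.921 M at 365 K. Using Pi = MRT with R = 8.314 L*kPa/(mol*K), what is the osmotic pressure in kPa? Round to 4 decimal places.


Osmotic pressure (van't Hoff): Pi = M*R*T.
RT = 8.314 * 365 = 3034.61
Pi = 1.921 * 3034.61
Pi = 5829.48581 kPa, rounded to 4 dp:

5829.4858 kPa


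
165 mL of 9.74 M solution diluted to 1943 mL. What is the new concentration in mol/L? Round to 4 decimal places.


Dilution: M1*V1 = M2*V2, solve for M2.
M2 = M1*V1 / V2
M2 = 9.74 * 165 / 1943
M2 = 1607.1 / 1943
M2 = 0.82712301 mol/L, rounded to 4 dp:

0.8271 mol/L


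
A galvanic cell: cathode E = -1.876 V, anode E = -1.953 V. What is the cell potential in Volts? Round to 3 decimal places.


Standard cell potential: E_cell = E_cathode - E_anode.
E_cell = -1.876 - (-1.953)
E_cell = 0.077 V, rounded to 3 dp:

0.077 V


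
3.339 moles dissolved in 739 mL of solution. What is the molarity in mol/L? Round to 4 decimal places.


Convert volume to liters: V_L = V_mL / 1000.
V_L = 739 / 1000 = 0.739 L
M = n / V_L = 3.339 / 0.739
M = 4.51826793 mol/L, rounded to 4 dp:

4.5183 mol/L


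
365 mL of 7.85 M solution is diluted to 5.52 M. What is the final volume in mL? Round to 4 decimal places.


Dilution: M1*V1 = M2*V2, solve for V2.
V2 = M1*V1 / M2
V2 = 7.85 * 365 / 5.52
V2 = 2865.25 / 5.52
V2 = 519.06702899 mL, rounded to 4 dp:

519.0670 mL


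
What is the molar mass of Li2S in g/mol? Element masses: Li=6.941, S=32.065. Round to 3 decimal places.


M = sum(count * atomic_mass) over atoms.
M = 2*6.941 + 1*32.065
M = 13.882 + 32.065
M = 45.947 g/mol, rounded to 3 dp:

45.947 g/mol


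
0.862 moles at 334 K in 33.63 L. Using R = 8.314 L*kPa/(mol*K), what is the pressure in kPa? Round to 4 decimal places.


PV = nRT, solve for P = nRT / V.
nRT = 0.862 * 8.314 * 334 = 2393.6671
P = 2393.6671 / 33.63
P = 71.17654178 kPa, rounded to 4 dp:

71.1765 kPa


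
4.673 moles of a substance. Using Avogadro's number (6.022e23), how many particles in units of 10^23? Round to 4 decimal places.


N = n * NA, then divide by 1e23 for the requested units.
N / 1e23 = n * 6.022
N / 1e23 = 4.673 * 6.022
N / 1e23 = 28.140806, rounded to 4 dp:

28.1408


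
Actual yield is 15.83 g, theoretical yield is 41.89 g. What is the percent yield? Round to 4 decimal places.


% yield = 100 * actual / theoretical
% yield = 100 * 15.83 / 41.89
% yield = 37.78944856 %, rounded to 4 dp:

37.7894 %


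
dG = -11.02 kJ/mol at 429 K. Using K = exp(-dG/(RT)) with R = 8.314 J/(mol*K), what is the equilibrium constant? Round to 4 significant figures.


dG is in kJ/mol; multiply by 1000 to match R in J/(mol*K).
RT = 8.314 * 429 = 3566.706 J/mol
exponent = -dG*1000 / (RT) = -(-11.02*1000) / 3566.706 = 3.08968555
K = exp(3.08968555)
K = 21.970168, rounded to 4 significant figures:

21.97


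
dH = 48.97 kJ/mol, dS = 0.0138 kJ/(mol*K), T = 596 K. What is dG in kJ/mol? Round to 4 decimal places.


Gibbs: dG = dH - T*dS (consistent units, dS already in kJ/(mol*K)).
T*dS = 596 * 0.0138 = 8.2248
dG = 48.97 - (8.2248)
dG = 40.7452 kJ/mol, rounded to 4 dp:

40.7452 kJ/mol


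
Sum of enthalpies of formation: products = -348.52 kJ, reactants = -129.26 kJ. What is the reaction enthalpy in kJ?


dH_rxn = sum(dH_f products) - sum(dH_f reactants)
dH_rxn = -348.52 - (-129.26)
dH_rxn = -219.26 kJ:

-219.26 kJ


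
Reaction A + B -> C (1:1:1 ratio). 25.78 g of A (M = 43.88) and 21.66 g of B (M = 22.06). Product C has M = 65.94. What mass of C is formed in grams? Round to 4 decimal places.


Find moles of each reactant; the smaller value is the limiting reagent in a 1:1:1 reaction, so moles_C equals moles of the limiter.
n_A = mass_A / M_A = 25.78 / 43.88 = 0.587511 mol
n_B = mass_B / M_B = 21.66 / 22.06 = 0.981868 mol
Limiting reagent: A (smaller), n_limiting = 0.587511 mol
mass_C = n_limiting * M_C = 0.587511 * 65.94
mass_C = 38.74047534 g, rounded to 4 dp:

38.7405 g


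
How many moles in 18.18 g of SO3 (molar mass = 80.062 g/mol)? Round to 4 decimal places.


n = mass / M
n = 18.18 / 80.062
n = 0.22707402 mol, rounded to 4 dp:

0.2271 mol


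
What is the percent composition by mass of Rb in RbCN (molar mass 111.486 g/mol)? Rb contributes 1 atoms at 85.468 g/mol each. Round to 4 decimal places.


pct = 100 * (n_elem * M_elem) / M_total
mass_contribution = 1 * 85.468 = 85.468 g/mol
pct = 100 * 85.468 / 111.486
pct = 76.66254059 %, rounded to 4 dp:

76.6625 %


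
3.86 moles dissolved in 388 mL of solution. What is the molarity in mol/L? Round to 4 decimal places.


Convert volume to liters: V_L = V_mL / 1000.
V_L = 388 / 1000 = 0.388 L
M = n / V_L = 3.86 / 0.388
M = 9.94845361 mol/L, rounded to 4 dp:

9.9485 mol/L


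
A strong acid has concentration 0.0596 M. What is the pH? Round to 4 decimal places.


A strong acid dissociates completely, so [H+] equals the given concentration.
pH = -log10([H+]) = -log10(0.0596)
pH = 1.22475374, rounded to 4 dp:

1.2248


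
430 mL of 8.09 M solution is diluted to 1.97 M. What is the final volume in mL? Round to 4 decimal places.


Dilution: M1*V1 = M2*V2, solve for V2.
V2 = M1*V1 / M2
V2 = 8.09 * 430 / 1.97
V2 = 3478.7 / 1.97
V2 = 1765.83756345 mL, rounded to 4 dp:

1765.8376 mL


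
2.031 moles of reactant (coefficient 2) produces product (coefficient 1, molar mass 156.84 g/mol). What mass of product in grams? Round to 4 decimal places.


Use the coefficient ratio to convert reactant moles to product moles, then multiply by the product's molar mass.
moles_P = moles_R * (coeff_P / coeff_R) = 2.031 * (1/2) = 1.0155
mass_P = moles_P * M_P = 1.0155 * 156.84
mass_P = 159.27102 g, rounded to 4 dp:

159.2710 g


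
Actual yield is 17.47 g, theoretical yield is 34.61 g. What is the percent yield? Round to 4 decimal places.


% yield = 100 * actual / theoretical
% yield = 100 * 17.47 / 34.61
% yield = 50.47674083 %, rounded to 4 dp:

50.4767 %


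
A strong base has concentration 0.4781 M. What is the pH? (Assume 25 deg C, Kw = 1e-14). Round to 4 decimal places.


A strong base dissociates completely, so [OH-] equals the given concentration.
pOH = -log10([OH-]) = -log10(0.4781) = 0.320481
pH = 14 - pOH = 14 - 0.320481
pH = 13.679519, rounded to 4 dp:

13.6795


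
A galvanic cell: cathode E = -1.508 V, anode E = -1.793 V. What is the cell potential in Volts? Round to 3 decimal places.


Standard cell potential: E_cell = E_cathode - E_anode.
E_cell = -1.508 - (-1.793)
E_cell = 0.285 V, rounded to 3 dp:

0.285 V


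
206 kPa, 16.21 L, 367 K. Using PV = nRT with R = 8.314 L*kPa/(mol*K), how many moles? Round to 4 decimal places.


PV = nRT, solve for n = PV / (RT).
PV = 206 * 16.21 = 3339.26
RT = 8.314 * 367 = 3051.238
n = 3339.26 / 3051.238
n = 1.09439513 mol, rounded to 4 dp:

1.0944 mol


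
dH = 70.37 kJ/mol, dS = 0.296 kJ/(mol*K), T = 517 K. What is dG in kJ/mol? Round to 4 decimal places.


Gibbs: dG = dH - T*dS (consistent units, dS already in kJ/(mol*K)).
T*dS = 517 * 0.296 = 153.032
dG = 70.37 - (153.032)
dG = -82.662 kJ/mol, rounded to 4 dp:

-82.6620 kJ/mol


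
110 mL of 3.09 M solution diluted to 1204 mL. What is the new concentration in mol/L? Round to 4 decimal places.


Dilution: M1*V1 = M2*V2, solve for M2.
M2 = M1*V1 / V2
M2 = 3.09 * 110 / 1204
M2 = 339.9 / 1204
M2 = 0.28230897 mol/L, rounded to 4 dp:

0.2823 mol/L


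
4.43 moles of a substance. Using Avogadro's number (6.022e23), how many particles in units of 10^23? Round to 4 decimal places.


N = n * NA, then divide by 1e23 for the requested units.
N / 1e23 = n * 6.022
N / 1e23 = 4.43 * 6.022
N / 1e23 = 26.67746, rounded to 4 dp:

26.6775


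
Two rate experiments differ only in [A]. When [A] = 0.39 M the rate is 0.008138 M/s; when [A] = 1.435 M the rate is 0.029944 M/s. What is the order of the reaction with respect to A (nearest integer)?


Rate is proportional to [A]^n, so rate2/rate1 = ([A]2/[A]1)^n. Take logs to solve for n.
rate2/rate1 = 0.029944 / 0.008138 = 3.6795
[A]2/[A]1 = 1.435 / 0.39 = 3.6795
n = ln(3.6795) / ln(3.6795) = 1.0
Nearest integer order:

1


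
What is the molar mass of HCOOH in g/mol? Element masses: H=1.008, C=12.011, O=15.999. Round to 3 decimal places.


M = sum(count * atomic_mass) over atoms.
M = 2*1.008 + 1*12.011 + 2*15.999
M = 2.016 + 12.011 + 31.998
M = 46.025 g/mol, rounded to 3 dp:

46.025 g/mol


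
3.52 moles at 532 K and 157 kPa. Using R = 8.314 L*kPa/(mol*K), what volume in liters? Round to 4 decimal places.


PV = nRT, solve for V = nRT / P.
nRT = 3.52 * 8.314 * 532 = 15569.129
V = 15569.129 / 157
V = 99.16642675 L, rounded to 4 dp:

99.1664 L


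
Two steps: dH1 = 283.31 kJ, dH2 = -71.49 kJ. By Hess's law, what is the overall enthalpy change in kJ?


Hess's law: enthalpy is a state function, so add the step enthalpies.
dH_total = dH1 + dH2 = 283.31 + (-71.49)
dH_total = 211.82 kJ:

211.82 kJ


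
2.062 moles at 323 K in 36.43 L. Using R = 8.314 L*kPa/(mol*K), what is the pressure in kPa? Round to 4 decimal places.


PV = nRT, solve for P = nRT / V.
nRT = 2.062 * 8.314 * 323 = 5537.3402
P = 5537.3402 / 36.43
P = 151.99945649 kPa, rounded to 4 dp:

151.9995 kPa


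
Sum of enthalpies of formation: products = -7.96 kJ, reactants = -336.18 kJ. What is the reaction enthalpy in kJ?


dH_rxn = sum(dH_f products) - sum(dH_f reactants)
dH_rxn = -7.96 - (-336.18)
dH_rxn = 328.22 kJ:

328.22 kJ


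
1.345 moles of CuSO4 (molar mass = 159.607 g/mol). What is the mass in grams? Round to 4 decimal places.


mass = n * M
mass = 1.345 * 159.607
mass = 214.671415 g, rounded to 4 dp:

214.6714 g


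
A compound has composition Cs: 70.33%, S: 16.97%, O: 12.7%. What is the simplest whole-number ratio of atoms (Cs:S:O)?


Assume 100 g of compound, divide each mass% by atomic mass to get moles, then normalize by the smallest to get a raw atom ratio.
Moles per 100 g: Cs: 70.33/132.905 = 0.5292, S: 16.97/32.065 = 0.5292, O: 12.7/15.999 = 0.7938
Raw ratio (divide by min = 0.5292): Cs: 1.0, S: 1.0, O: 1.5
Multiply by 2 to clear fractions: Cs: 2.0 ~= 2, S: 2.0 ~= 2, O: 3.0 ~= 3
Reduce by GCD to get the simplest whole-number ratio:

2:2:3


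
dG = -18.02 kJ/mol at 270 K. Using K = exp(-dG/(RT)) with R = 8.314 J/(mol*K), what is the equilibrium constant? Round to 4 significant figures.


dG is in kJ/mol; multiply by 1000 to match R in J/(mol*K).
RT = 8.314 * 270 = 2244.78 J/mol
exponent = -dG*1000 / (RT) = -(-18.02*1000) / 2244.78 = 8.02751272
K = exp(8.02751272)
K = 3064.1109, rounded to 4 significant figures:

3064


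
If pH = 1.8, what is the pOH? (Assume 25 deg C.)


At 25 deg C, pH + pOH = 14.
pOH = 14 - pH = 14 - 1.8
pOH = 12.2:

12.20


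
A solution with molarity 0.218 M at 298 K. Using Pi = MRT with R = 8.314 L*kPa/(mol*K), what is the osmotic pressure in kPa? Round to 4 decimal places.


Osmotic pressure (van't Hoff): Pi = M*R*T.
RT = 8.314 * 298 = 2477.572
Pi = 0.218 * 2477.572
Pi = 540.110696 kPa, rounded to 4 dp:

540.1107 kPa


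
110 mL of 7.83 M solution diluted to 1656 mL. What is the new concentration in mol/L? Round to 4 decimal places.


Dilution: M1*V1 = M2*V2, solve for M2.
M2 = M1*V1 / V2
M2 = 7.83 * 110 / 1656
M2 = 861.3 / 1656
M2 = 0.5201087 mol/L, rounded to 4 dp:

0.5201 mol/L


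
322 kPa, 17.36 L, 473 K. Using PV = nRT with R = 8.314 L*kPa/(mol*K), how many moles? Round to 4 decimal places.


PV = nRT, solve for n = PV / (RT).
PV = 322 * 17.36 = 5589.92
RT = 8.314 * 473 = 3932.522
n = 5589.92 / 3932.522
n = 1.42145931 mol, rounded to 4 dp:

1.4215 mol


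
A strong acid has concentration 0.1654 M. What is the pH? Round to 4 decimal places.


A strong acid dissociates completely, so [H+] equals the given concentration.
pH = -log10([H+]) = -log10(0.1654)
pH = 0.78146449, rounded to 4 dp:

0.7815


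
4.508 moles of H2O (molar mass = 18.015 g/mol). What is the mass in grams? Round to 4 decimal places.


mass = n * M
mass = 4.508 * 18.015
mass = 81.21162 g, rounded to 4 dp:

81.2116 g


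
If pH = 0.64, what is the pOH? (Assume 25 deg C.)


At 25 deg C, pH + pOH = 14.
pOH = 14 - pH = 14 - 0.64
pOH = 13.36:

13.36


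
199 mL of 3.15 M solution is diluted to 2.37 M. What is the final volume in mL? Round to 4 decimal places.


Dilution: M1*V1 = M2*V2, solve for V2.
V2 = M1*V1 / M2
V2 = 3.15 * 199 / 2.37
V2 = 626.85 / 2.37
V2 = 264.49367089 mL, rounded to 4 dp:

264.4937 mL


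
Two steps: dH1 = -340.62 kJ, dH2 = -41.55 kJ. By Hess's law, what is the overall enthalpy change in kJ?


Hess's law: enthalpy is a state function, so add the step enthalpies.
dH_total = dH1 + dH2 = -340.62 + (-41.55)
dH_total = -382.17 kJ:

-382.17 kJ


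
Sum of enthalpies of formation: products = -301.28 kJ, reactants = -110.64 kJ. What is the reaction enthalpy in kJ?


dH_rxn = sum(dH_f products) - sum(dH_f reactants)
dH_rxn = -301.28 - (-110.64)
dH_rxn = -190.64 kJ:

-190.64 kJ
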